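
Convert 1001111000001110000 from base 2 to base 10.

Sum of powers of 2 for each 1-bit:
2^4 + 2^5 + 2^6 + 2^12 + 2^13 + 2^14 + 2^15 + 2^18
= 16 + 32 + 64 + 4096 + 8192 + 16384 + 32768 + 262144
= 323696



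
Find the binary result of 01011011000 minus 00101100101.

Method 1 - Direct subtraction (column by column from the right: bit − bit − borrow-in; if negative, add 2 and borrow 1 from the next column):
borrow: 01011001110
        01011011000
-       00101100101
-------------------
        00101110011

Method 2 - Add two's complement:
Two's complement of 00101100101: invert → 11010011010, add 1 → 11010011011
  01011011000
+ 11010011011
-------------
 100101110011  (end carry out of the top bit = 1)
Discarding the end carry: 00101110011
Decimal check:
  01011011000 = 512 + 128 + 64 + 16 + 8 = 728
  00101100101 = 256 + 64 + 32 + 4 + 1 = 357
  728 - 357 = 371, and 00101110011 = 256 + 64 + 32 + 16 + 2 + 1 = 371 ✓



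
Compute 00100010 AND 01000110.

AND: 1 only when both bits are 1
  00100010
& 01000110
----------
  00000010
Decimal: 34 & 70 = 2



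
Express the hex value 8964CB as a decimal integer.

Expand by place value (powers of 16):
Digit values: C = 12, B = 11
8964CB = 8 × 16^5 + 9 × 16^4 + 6 × 16^3 + 4 × 16^2 + 12 × 16^1 + 11 × 16^0
= 8 × 1048576 + 9 × 65536 + 6 × 4096 + 4 × 256 + 12 × 16 + 11 × 1
= 8388608 + 589824 + 24576 + 1024 + 192 + 11
= 9004235



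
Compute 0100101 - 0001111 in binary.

Method 1 - Direct subtraction (column by column from the right: bit − bit − borrow-in; if negative, add 2 and borrow 1 from the next column):
borrow: 0111100
        0100101
-       0001111
---------------
        0010110

Method 2 - Add two's complement:
Two's complement of 0001111: invert → 1110000, add 1 → 1110001
  0100101
+ 1110001
---------
 10010110  (end carry out of the top bit = 1)
Discarding the end carry: 0010110
Decimal check:
  0100101 = 32 + 4 + 1 = 37
  0001111 = 8 + 4 + 2 + 1 = 15
  37 - 15 = 22, and 0010110 = 16 + 4 + 2 = 22 ✓



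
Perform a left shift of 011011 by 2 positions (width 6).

Original: 011011 (decimal 27)
Shift left by 2 positions
Append 2 zeros on the right and drop the 2 high bits that overflow the 6-bit width
Result: 101100 (decimal 44)
Equivalent: 27 << 2 = 27 × 2^2 = 108, truncated to 6 bits = 44



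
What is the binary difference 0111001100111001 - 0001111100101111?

Method 1 - Direct subtraction (column by column from the right: bit − bit − borrow-in; if negative, add 2 and borrow 1 from the next column):
borrow: 0011100000011100
        0111001100111001
-       0001111100101111
------------------------
        0101010000001010

Method 2 - Add two's complement:
Two's complement of 0001111100101111: invert → 1110000011010000, add 1 → 1110000011010001
  0111001100111001
+ 1110000011010001
------------------
 10101010000001010  (end carry out of the top bit = 1)
Discarding the end carry: 0101010000001010
Decimal check:
  0111001100111001 = 16384 + 8192 + 4096 + 512 + 256 + 32 + 16 + 8 + 1 = 29497
  0001111100101111 = 4096 + 2048 + 1024 + 512 + 256 + 32 + 8 + 4 + 2 + 1 = 7983
  29497 - 7983 = 21514, and 0101010000001010 = 16384 + 4096 + 1024 + 8 + 2 = 21514 ✓



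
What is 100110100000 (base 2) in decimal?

Sum of powers of 2 for each 1-bit:
2^5 + 2^7 + 2^8 + 2^11
= 32 + 128 + 256 + 2048
= 2464



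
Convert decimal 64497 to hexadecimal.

Using repeated division by 16 (digits 10–15 are A–F):
64497 ÷ 16 = 4031 remainder 1
4031 ÷ 16 = 251 remainder 15 (F)
251 ÷ 16 = 15 remainder 11 (B)
15 ÷ 16 = 0 remainder 15 (F)
Reading remainders bottom to top: FBF1



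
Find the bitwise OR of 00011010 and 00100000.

OR: 1 when either bit is 1
  00011010
| 00100000
----------
  00111010
Decimal: 26 | 32 = 58



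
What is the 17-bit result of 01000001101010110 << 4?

Original: 01000001101010110 (decimal 33622)
Shift left by 4 positions
Append 4 zeros on the right and drop the 4 high bits that overflow the 17-bit width
Result: 00011010101100000 (decimal 13664)
Equivalent: 33622 << 4 = 33622 × 2^4 = 537952, truncated to 17 bits = 13664



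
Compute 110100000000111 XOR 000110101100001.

XOR: 1 when bits differ
  110100000000111
^ 000110101100001
-----------------
  110010101100110
Decimal: 26631 ^ 3425 = 25958



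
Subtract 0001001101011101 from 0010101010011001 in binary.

Method 1 - Direct subtraction (column by column from the right: bit − bit − borrow-in; if negative, add 2 and borrow 1 from the next column):
borrow: 0010111011111000
        0010101010011001
-       0001001101011101
------------------------
        0001011100111100

Method 2 - Add two's complement:
Two's complement of 0001001101011101: invert → 1110110010100010, add 1 → 1110110010100011
  0010101010011001
+ 1110110010100011
------------------
 10001011100111100  (end carry out of the top bit = 1)
Discarding the end carry: 0001011100111100
Decimal check:
  0010101010011001 = 8192 + 2048 + 512 + 128 + 16 + 8 + 1 = 10905
  0001001101011101 = 4096 + 512 + 256 + 64 + 16 + 8 + 4 + 1 = 4957
  10905 - 4957 = 5948, and 0001011100111100 = 4096 + 1024 + 512 + 256 + 32 + 16 + 8 + 4 = 5948 ✓



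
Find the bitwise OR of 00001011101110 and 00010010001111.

OR: 1 when either bit is 1
  00001011101110
| 00010010001111
----------------
  00011011101111
Decimal: 750 | 1167 = 1775



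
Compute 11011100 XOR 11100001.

XOR: 1 when bits differ
  11011100
^ 11100001
----------
  00111101
Decimal: 220 ^ 225 = 61



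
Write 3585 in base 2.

Using repeated division by 2:
3585 ÷ 2 = 1792 remainder 1
1792 ÷ 2 = 896 remainder 0
896 ÷ 2 = 448 remainder 0
448 ÷ 2 = 224 remainder 0
224 ÷ 2 = 112 remainder 0
112 ÷ 2 = 56 remainder 0
56 ÷ 2 = 28 remainder 0
28 ÷ 2 = 14 remainder 0
14 ÷ 2 = 7 remainder 0
7 ÷ 2 = 3 remainder 1
3 ÷ 2 = 1 remainder 1
1 ÷ 2 = 0 remainder 1
Reading remainders bottom to top: 111000000001



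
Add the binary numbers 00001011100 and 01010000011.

Add column by column from the right: bit + bit + carry-in; write the sum mod 2, carry 1 when the sum is 2 or 3.
carry:  00000000000
        00001011100
+       01010000011
-------------------
       001011011111
(the carry out of the leftmost column, 0, becomes the leading bit)
Decimal check:
  00001011100 = 64 + 16 + 8 + 4 = 92
  01010000011 = 512 + 128 + 2 + 1 = 643
  92 + 643 = 735, and 001011011111 = 512 + 128 + 64 + 16 + 8 + 4 + 2 + 1 = 735 ✓



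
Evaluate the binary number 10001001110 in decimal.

Sum of powers of 2 for each 1-bit:
2^1 + 2^2 + 2^3 + 2^6 + 2^10
= 2 + 4 + 8 + 64 + 1024
= 1102



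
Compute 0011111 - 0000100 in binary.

Method 1 - Direct subtraction (column by column from the right: bit − bit − borrow-in; if negative, add 2 and borrow 1 from the next column):
borrow: 0000000
        0011111
-       0000100
---------------
        0011011

Method 2 - Add two's complement:
Two's complement of 0000100: invert → 1111011, add 1 → 1111100
  0011111
+ 1111100
---------
 10011011  (end carry out of the top bit = 1)
Discarding the end carry: 0011011
Decimal check:
  0011111 = 16 + 8 + 4 + 2 + 1 = 31
  0000100 = 4
  31 - 4 = 27, and 0011011 = 16 + 8 + 2 + 1 = 27 ✓



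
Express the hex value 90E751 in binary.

Convert each hex digit to 4 bits:
  9 = 1001
  0 = 0000
  E = 1110
  7 = 0111
  5 = 0101
  1 = 0001
Concatenate: 100100001110011101010001



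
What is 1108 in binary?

Using repeated division by 2:
1108 ÷ 2 = 554 remainder 0
554 ÷ 2 = 277 remainder 0
277 ÷ 2 = 138 remainder 1
138 ÷ 2 = 69 remainder 0
69 ÷ 2 = 34 remainder 1
34 ÷ 2 = 17 remainder 0
17 ÷ 2 = 8 remainder 1
8 ÷ 2 = 4 remainder 0
4 ÷ 2 = 2 remainder 0
2 ÷ 2 = 1 remainder 0
1 ÷ 2 = 0 remainder 1
Reading remainders bottom to top: 10001010100



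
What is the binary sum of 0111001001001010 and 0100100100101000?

Add column by column from the right: bit + bit + carry-in; write the sum mod 2, carry 1 when the sum is 2 or 3.
carry:  1000000000010000
        0111001001001010
+       0100100100101000
------------------------
       01011101101110010
(the carry out of the leftmost column, 0, becomes the leading bit)
Decimal check:
  0111001001001010 = 16384 + 8192 + 4096 + 512 + 64 + 8 + 2 = 29258
  0100100100101000 = 16384 + 2048 + 256 + 32 + 8 = 18728
  29258 + 18728 = 47986, and 01011101101110010 = 32768 + 8192 + 4096 + 2048 + 512 + 256 + 64 + 32 + 16 + 2 = 47986 ✓



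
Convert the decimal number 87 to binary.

Using repeated division by 2:
87 ÷ 2 = 43 remainder 1
43 ÷ 2 = 21 remainder 1
21 ÷ 2 = 10 remainder 1
10 ÷ 2 = 5 remainder 0
5 ÷ 2 = 2 remainder 1
2 ÷ 2 = 1 remainder 0
1 ÷ 2 = 0 remainder 1
Reading remainders bottom to top: 1010111



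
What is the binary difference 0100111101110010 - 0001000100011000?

Method 1 - Direct subtraction (column by column from the right: bit − bit − borrow-in; if negative, add 2 and borrow 1 from the next column):
borrow: 0110000000110000
        0100111101110010
-       0001000100011000
------------------------
        0011111001011010

Method 2 - Add two's complement:
Two's complement of 0001000100011000: invert → 1110111011100111, add 1 → 1110111011101000
  0100111101110010
+ 1110111011101000
------------------
 10011111001011010  (end carry out of the top bit = 1)
Discarding the end carry: 0011111001011010
Decimal check:
  0100111101110010 = 16384 + 2048 + 1024 + 512 + 256 + 64 + 32 + 16 + 2 = 20338
  0001000100011000 = 4096 + 256 + 16 + 8 = 4376
  20338 - 4376 = 15962, and 0011111001011010 = 8192 + 4096 + 2048 + 1024 + 512 + 64 + 16 + 8 + 2 = 15962 ✓



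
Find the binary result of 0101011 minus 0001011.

Method 1 - Direct subtraction (column by column from the right: bit − bit − borrow-in; if negative, add 2 and borrow 1 from the next column):
borrow: 0000000
        0101011
-       0001011
---------------
        0100000

Method 2 - Add two's complement:
Two's complement of 0001011: invert → 1110100, add 1 → 1110101
  0101011
+ 1110101
---------
 10100000  (end carry out of the top bit = 1)
Discarding the end carry: 0100000
Decimal check:
  0101011 = 32 + 8 + 2 + 1 = 43
  0001011 = 8 + 2 + 1 = 11
  43 - 11 = 32, and 0100000 = 32 ✓



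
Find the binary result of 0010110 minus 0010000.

Method 1 - Direct subtraction (column by column from the right: bit − bit − borrow-in; if negative, add 2 and borrow 1 from the next column):
borrow: 0000000
        0010110
-       0010000
---------------
        0000110

Method 2 - Add two's complement:
Two's complement of 0010000: invert → 1101111, add 1 → 1110000
  0010110
+ 1110000
---------
 10000110  (end carry out of the top bit = 1)
Discarding the end carry: 0000110
Decimal check:
  0010110 = 16 + 4 + 2 = 22
  0010000 = 16
  22 - 16 = 6, and 0000110 = 4 + 2 = 6 ✓



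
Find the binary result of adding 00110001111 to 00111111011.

Add column by column from the right: bit + bit + carry-in; write the sum mod 2, carry 1 when the sum is 2 or 3.
carry:  01111111110
        00110001111
+       00111111011
-------------------
       001110001010
(the carry out of the leftmost column, 0, becomes the leading bit)
Decimal check:
  00110001111 = 256 + 128 + 8 + 4 + 2 + 1 = 399
  00111111011 = 256 + 128 + 64 + 32 + 16 + 8 + 2 + 1 = 507
  399 + 507 = 906, and 001110001010 = 512 + 256 + 128 + 8 + 2 = 906 ✓



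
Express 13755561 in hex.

Using repeated division by 16 (digits 10–15 are A–F):
13755561 ÷ 16 = 859722 remainder 9
859722 ÷ 16 = 53732 remainder 10 (A)
53732 ÷ 16 = 3358 remainder 4
3358 ÷ 16 = 209 remainder 14 (E)
209 ÷ 16 = 13 remainder 1
13 ÷ 16 = 0 remainder 13 (D)
Reading remainders bottom to top: D1E4A9



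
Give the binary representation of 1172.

Using repeated division by 2:
1172 ÷ 2 = 586 remainder 0
586 ÷ 2 = 293 remainder 0
293 ÷ 2 = 146 remainder 1
146 ÷ 2 = 73 remainder 0
73 ÷ 2 = 36 remainder 1
36 ÷ 2 = 18 remainder 0
18 ÷ 2 = 9 remainder 0
9 ÷ 2 = 4 remainder 1
4 ÷ 2 = 2 remainder 0
2 ÷ 2 = 1 remainder 0
1 ÷ 2 = 0 remainder 1
Reading remainders bottom to top: 10010010100



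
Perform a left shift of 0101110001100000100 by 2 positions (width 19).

Original: 0101110001100000100 (decimal 189188)
Shift left by 2 positions
Append 2 zeros on the right and drop the 2 high bits that overflow the 19-bit width
Result: 0111000110000010000 (decimal 232464)
Equivalent: 189188 << 2 = 189188 × 2^2 = 756752, truncated to 19 bits = 232464



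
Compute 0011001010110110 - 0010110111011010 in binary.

Method 1 - Direct subtraction (column by column from the right: bit − bit − borrow-in; if negative, add 2 and borrow 1 from the next column):
borrow: 0001101110110000
        0011001010110110
-       0010110111011010
------------------------
        0000010011011100

Method 2 - Add two's complement:
Two's complement of 0010110111011010: invert → 1101001000100101, add 1 → 1101001000100110
  0011001010110110
+ 1101001000100110
------------------
 10000010011011100  (end carry out of the top bit = 1)
Discarding the end carry: 0000010011011100
Decimal check:
  0011001010110110 = 8192 + 4096 + 512 + 128 + 32 + 16 + 4 + 2 = 12982
  0010110111011010 = 8192 + 2048 + 1024 + 256 + 128 + 64 + 16 + 8 + 2 = 11738
  12982 - 11738 = 1244, and 0000010011011100 = 1024 + 128 + 64 + 16 + 8 + 4 = 1244 ✓



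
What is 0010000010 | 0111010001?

OR: 1 when either bit is 1
  0010000010
| 0111010001
------------
  0111010011
Decimal: 130 | 465 = 467



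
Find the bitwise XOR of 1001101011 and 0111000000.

XOR: 1 when bits differ
  1001101011
^ 0111000000
------------
  1110101011
Decimal: 619 ^ 448 = 939



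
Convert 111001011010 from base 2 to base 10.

Sum of powers of 2 for each 1-bit:
2^1 + 2^3 + 2^4 + 2^6 + 2^9 + 2^10 + 2^11
= 2 + 8 + 16 + 64 + 512 + 1024 + 2048
= 3674



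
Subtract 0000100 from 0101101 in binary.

Method 1 - Direct subtraction (column by column from the right: bit − bit − borrow-in; if negative, add 2 and borrow 1 from the next column):
borrow: 0000000
        0101101
-       0000100
---------------
        0101001

Method 2 - Add two's complement:
Two's complement of 0000100: invert → 1111011, add 1 → 1111100
  0101101
+ 1111100
---------
 10101001  (end carry out of the top bit = 1)
Discarding the end carry: 0101001
Decimal check:
  0101101 = 32 + 8 + 4 + 1 = 45
  0000100 = 4
  45 - 4 = 41, and 0101001 = 32 + 8 + 1 = 41 ✓



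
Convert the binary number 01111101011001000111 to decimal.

Sum of powers of 2 for each 1-bit:
2^0 + 2^1 + 2^2 + 2^6 + 2^9 + 2^10 + 2^12 + 2^14 + 2^15 + 2^16 + 2^17 + 2^18
= 1 + 2 + 4 + 64 + 512 + 1024 + 4096 + 16384 + 32768 + 65536 + 131072 + 262144
= 513607



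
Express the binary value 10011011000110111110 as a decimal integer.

Sum of powers of 2 for each 1-bit:
2^1 + 2^2 + 2^3 + 2^4 + 2^5 + 2^7 + 2^8 + 2^12 + 2^13 + 2^15 + 2^16 + 2^19
= 2 + 4 + 8 + 16 + 32 + 128 + 256 + 4096 + 8192 + 32768 + 65536 + 524288
= 635326



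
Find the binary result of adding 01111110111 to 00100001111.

Add column by column from the right: bit + bit + carry-in; write the sum mod 2, carry 1 when the sum is 2 or 3.
carry:  11111111110
        01111110111
+       00100001111
-------------------
       010100000110
(the carry out of the leftmost column, 0, becomes the leading bit)
Decimal check:
  01111110111 = 512 + 256 + 128 + 64 + 32 + 16 + 4 + 2 + 1 = 1015
  00100001111 = 256 + 8 + 4 + 2 + 1 = 271
  1015 + 271 = 1286, and 010100000110 = 1024 + 256 + 4 + 2 = 1286 ✓



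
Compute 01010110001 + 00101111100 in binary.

Add column by column from the right: bit + bit + carry-in; write the sum mod 2, carry 1 when the sum is 2 or 3.
carry:  11111100000
        01010110001
+       00101111100
-------------------
       010000101101
(the carry out of the leftmost column, 0, becomes the leading bit)
Decimal check:
  01010110001 = 512 + 128 + 32 + 16 + 1 = 689
  00101111100 = 256 + 64 + 32 + 16 + 8 + 4 = 380
  689 + 380 = 1069, and 010000101101 = 1024 + 32 + 8 + 4 + 1 = 1069 ✓



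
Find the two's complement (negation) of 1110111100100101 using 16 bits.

Original (sign bit 1, negative): 1110111100100101
Step 1 - Invert all bits: 0001000011011010
Step 2 - Add 1: 0001000011011011
Verification: 1110111100100101 + 0001000011011011 = 10000000000000000; discarding the end carry (carry out of the top bit) leaves the 16-bit value 0000000000000000, as required for x + (-x)



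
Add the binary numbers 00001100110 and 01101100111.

Add column by column from the right: bit + bit + carry-in; write the sum mod 2, carry 1 when the sum is 2 or 3.
carry:  00011001100
        00001100110
+       01101100111
-------------------
       001111001101
(the carry out of the leftmost column, 0, becomes the leading bit)
Decimal check:
  00001100110 = 64 + 32 + 4 + 2 = 102
  01101100111 = 512 + 256 + 64 + 32 + 4 + 2 + 1 = 871
  102 + 871 = 973, and 001111001101 = 512 + 256 + 128 + 64 + 8 + 4 + 1 = 973 ✓



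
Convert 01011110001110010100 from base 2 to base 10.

Sum of powers of 2 for each 1-bit:
2^2 + 2^4 + 2^7 + 2^8 + 2^9 + 2^13 + 2^14 + 2^15 + 2^16 + 2^18
= 4 + 16 + 128 + 256 + 512 + 8192 + 16384 + 32768 + 65536 + 262144
= 385940



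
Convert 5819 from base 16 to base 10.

Expand by place value (powers of 16):
5819 = 5 × 16^3 + 8 × 16^2 + 1 × 16^1 + 9 × 16^0
= 5 × 4096 + 8 × 256 + 1 × 16 + 9 × 1
= 20480 + 2048 + 16 + 9
= 22553



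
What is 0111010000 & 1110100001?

AND: 1 only when both bits are 1
  0111010000
& 1110100001
------------
  0110000000
Decimal: 464 & 929 = 384



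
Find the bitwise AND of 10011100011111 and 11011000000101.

AND: 1 only when both bits are 1
  10011100011111
& 11011000000101
----------------
  10011000000101
Decimal: 10015 & 13829 = 9733



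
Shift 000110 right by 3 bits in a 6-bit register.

Original: 000110 (decimal 6)
Shift right by 3 positions
Drop the 3 low bits; fill with zeros on the left
Result: 000000 (decimal 0)
Equivalent: 6 >> 3 = 6 ÷ 2^3 = 0



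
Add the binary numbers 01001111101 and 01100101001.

Add column by column from the right: bit + bit + carry-in; write the sum mod 2, carry 1 when the sum is 2 or 3.
carry:  10011110010
        01001111101
+       01100101001
-------------------
       010110100110
(the carry out of the leftmost column, 0, becomes the leading bit)
Decimal check:
  01001111101 = 512 + 64 + 32 + 16 + 8 + 4 + 1 = 637
  01100101001 = 512 + 256 + 32 + 8 + 1 = 809
  637 + 809 = 1446, and 010110100110 = 1024 + 256 + 128 + 32 + 4 + 2 = 1446 ✓



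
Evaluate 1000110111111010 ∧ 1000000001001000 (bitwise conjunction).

AND: 1 only when both bits are 1
  1000110111111010
& 1000000001001000
------------------
  1000000001001000
Decimal: 36346 & 32840 = 32840



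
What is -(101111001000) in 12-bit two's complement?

Original (sign bit 1, negative): 101111001000
Step 1 - Invert all bits: 010000110111
Step 2 - Add 1: 010000111000
Verification: 101111001000 + 010000111000 = 1000000000000; discarding the end carry (carry out of the top bit) leaves the 12-bit value 000000000000, as required for x + (-x)



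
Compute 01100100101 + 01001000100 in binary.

Add column by column from the right: bit + bit + carry-in; write the sum mod 2, carry 1 when the sum is 2 or 3.
carry:  10000001000
        01100100101
+       01001000100
-------------------
       010101101001
(the carry out of the leftmost column, 0, becomes the leading bit)
Decimal check:
  01100100101 = 512 + 256 + 32 + 4 + 1 = 805
  01001000100 = 512 + 64 + 4 = 580
  805 + 580 = 1385, and 010101101001 = 1024 + 256 + 64 + 32 + 8 + 1 = 1385 ✓



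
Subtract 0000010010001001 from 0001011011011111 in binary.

Method 1 - Direct subtraction (column by column from the right: bit − bit − borrow-in; if negative, add 2 and borrow 1 from the next column):
borrow: 0000000000000000
        0001011011011111
-       0000010010001001
------------------------
        0001001001010110

Method 2 - Add two's complement:
Two's complement of 0000010010001001: invert → 1111101101110110, add 1 → 1111101101110111
  0001011011011111
+ 1111101101110111
------------------
 10001001001010110  (end carry out of the top bit = 1)
Discarding the end carry: 0001001001010110
Decimal check:
  0001011011011111 = 4096 + 1024 + 512 + 128 + 64 + 16 + 8 + 4 + 2 + 1 = 5855
  0000010010001001 = 1024 + 128 + 8 + 1 = 1161
  5855 - 1161 = 4694, and 0001001001010110 = 4096 + 512 + 64 + 16 + 4 + 2 = 4694 ✓



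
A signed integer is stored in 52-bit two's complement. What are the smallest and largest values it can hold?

For 52-bit two's complement:
Minimum: -2^51 = -2251799813685248
Maximum: 2^51 - 1 = 2251799813685247



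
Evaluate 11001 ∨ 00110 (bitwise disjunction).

OR: 1 when either bit is 1
  11001
| 00110
-------
  11111
Decimal: 25 | 6 = 31



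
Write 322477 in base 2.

Using repeated division by 2:
322477 ÷ 2 = 161238 remainder 1
161238 ÷ 2 = 80619 remainder 0
80619 ÷ 2 = 40309 remainder 1
40309 ÷ 2 = 20154 remainder 1
20154 ÷ 2 = 10077 remainder 0
10077 ÷ 2 = 5038 remainder 1
5038 ÷ 2 = 2519 remainder 0
2519 ÷ 2 = 1259 remainder 1
1259 ÷ 2 = 629 remainder 1
629 ÷ 2 = 314 remainder 1
314 ÷ 2 = 157 remainder 0
157 ÷ 2 = 78 remainder 1
78 ÷ 2 = 39 remainder 0
39 ÷ 2 = 19 remainder 1
19 ÷ 2 = 9 remainder 1
9 ÷ 2 = 4 remainder 1
4 ÷ 2 = 2 remainder 0
2 ÷ 2 = 1 remainder 0
1 ÷ 2 = 0 remainder 1
Reading remainders bottom to top: 1001110101110101101



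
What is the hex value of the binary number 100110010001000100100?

Group into 4-bit nibbles from right:
  0001 = 1
  0011 = 3
  0010 = 2
  0010 = 2
  0010 = 2
  0100 = 4
Result: 132224



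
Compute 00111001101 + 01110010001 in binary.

Add column by column from the right: bit + bit + carry-in; write the sum mod 2, carry 1 when the sum is 2 or 3.
carry:  11100000010
        00111001101
+       01110010001
-------------------
       010101011110
(the carry out of the leftmost column, 0, becomes the leading bit)
Decimal check:
  00111001101 = 256 + 128 + 64 + 8 + 4 + 1 = 461
  01110010001 = 512 + 256 + 128 + 16 + 1 = 913
  461 + 913 = 1374, and 010101011110 = 1024 + 256 + 64 + 16 + 8 + 4 + 2 = 1374 ✓



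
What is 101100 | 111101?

OR: 1 when either bit is 1
  101100
| 111101
--------
  111101
Decimal: 44 | 61 = 61



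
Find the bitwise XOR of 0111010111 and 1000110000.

XOR: 1 when bits differ
  0111010111
^ 1000110000
------------
  1111100111
Decimal: 471 ^ 560 = 999



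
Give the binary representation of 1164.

Using repeated division by 2:
1164 ÷ 2 = 582 remainder 0
582 ÷ 2 = 291 remainder 0
291 ÷ 2 = 145 remainder 1
145 ÷ 2 = 72 remainder 1
72 ÷ 2 = 36 remainder 0
36 ÷ 2 = 18 remainder 0
18 ÷ 2 = 9 remainder 0
9 ÷ 2 = 4 remainder 1
4 ÷ 2 = 2 remainder 0
2 ÷ 2 = 1 remainder 0
1 ÷ 2 = 0 remainder 1
Reading remainders bottom to top: 10010001100



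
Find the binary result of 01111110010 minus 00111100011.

Method 1 - Direct subtraction (column by column from the right: bit − bit − borrow-in; if negative, add 2 and borrow 1 from the next column):
borrow: 00000011110
        01111110010
-       00111100011
-------------------
        01000001111

Method 2 - Add two's complement:
Two's complement of 00111100011: invert → 11000011100, add 1 → 11000011101
  01111110010
+ 11000011101
-------------
 101000001111  (end carry out of the top bit = 1)
Discarding the end carry: 01000001111
Decimal check:
  01111110010 = 512 + 256 + 128 + 64 + 32 + 16 + 2 = 1010
  00111100011 = 256 + 128 + 64 + 32 + 2 + 1 = 483
  1010 - 483 = 527, and 01000001111 = 512 + 8 + 4 + 2 + 1 = 527 ✓



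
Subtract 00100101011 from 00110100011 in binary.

Method 1 - Direct subtraction (column by column from the right: bit − bit − borrow-in; if negative, add 2 and borrow 1 from the next column):
borrow: 00011110000
        00110100011
-       00100101011
-------------------
        00001111000

Method 2 - Add two's complement:
Two's complement of 00100101011: invert → 11011010100, add 1 → 11011010101
  00110100011
+ 11011010101
-------------
 100001111000  (end carry out of the top bit = 1)
Discarding the end carry: 00001111000
Decimal check:
  00110100011 = 256 + 128 + 32 + 2 + 1 = 419
  00100101011 = 256 + 32 + 8 + 2 + 1 = 299
  419 - 299 = 120, and 00001111000 = 64 + 32 + 16 + 8 = 120 ✓



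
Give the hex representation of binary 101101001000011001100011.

Group into 4-bit nibbles from right:
  1011 = B
  0100 = 4
  1000 = 8
  0110 = 6
  0110 = 6
  0011 = 3
Result: B48663



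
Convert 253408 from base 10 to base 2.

Using repeated division by 2:
253408 ÷ 2 = 126704 remainder 0
126704 ÷ 2 = 63352 remainder 0
63352 ÷ 2 = 31676 remainder 0
31676 ÷ 2 = 15838 remainder 0
15838 ÷ 2 = 7919 remainder 0
7919 ÷ 2 = 3959 remainder 1
3959 ÷ 2 = 1979 remainder 1
1979 ÷ 2 = 989 remainder 1
989 ÷ 2 = 494 remainder 1
494 ÷ 2 = 247 remainder 0
247 ÷ 2 = 123 remainder 1
123 ÷ 2 = 61 remainder 1
61 ÷ 2 = 30 remainder 1
30 ÷ 2 = 15 remainder 0
15 ÷ 2 = 7 remainder 1
7 ÷ 2 = 3 remainder 1
3 ÷ 2 = 1 remainder 1
1 ÷ 2 = 0 remainder 1
Reading remainders bottom to top: 111101110111100000



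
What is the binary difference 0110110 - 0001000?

Method 1 - Direct subtraction (column by column from the right: bit − bit − borrow-in; if negative, add 2 and borrow 1 from the next column):
borrow: 0010000
        0110110
-       0001000
---------------
        0101110

Method 2 - Add two's complement:
Two's complement of 0001000: invert → 1110111, add 1 → 1111000
  0110110
+ 1111000
---------
 10101110  (end carry out of the top bit = 1)
Discarding the end carry: 0101110
Decimal check:
  0110110 = 32 + 16 + 4 + 2 = 54
  0001000 = 8
  54 - 8 = 46, and 0101110 = 32 + 8 + 4 + 2 = 46 ✓



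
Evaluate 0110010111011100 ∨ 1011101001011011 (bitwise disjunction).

OR: 1 when either bit is 1
  0110010111011100
| 1011101001011011
------------------
  1111111111011111
Decimal: 26076 | 47707 = 65503



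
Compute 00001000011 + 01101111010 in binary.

Add column by column from the right: bit + bit + carry-in; write the sum mod 2, carry 1 when the sum is 2 or 3.
carry:  00010000100
        00001000011
+       01101111010
-------------------
       001110111101
(the carry out of the leftmost column, 0, becomes the leading bit)
Decimal check:
  00001000011 = 64 + 2 + 1 = 67
  01101111010 = 512 + 256 + 64 + 32 + 16 + 8 + 2 = 890
  67 + 890 = 957, and 001110111101 = 512 + 256 + 128 + 32 + 16 + 8 + 4 + 1 = 957 ✓



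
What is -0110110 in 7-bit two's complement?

Original: 0110110
Step 1 - Invert all bits: 1001001
Step 2 - Add 1: 1001010
Verification: 0110110 + 1001010 = 10000000; discarding the end carry (carry out of the top bit) leaves the 7-bit value 0000000, as required for x + (-x)



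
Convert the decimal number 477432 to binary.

Using repeated division by 2:
477432 ÷ 2 = 238716 remainder 0
238716 ÷ 2 = 119358 remainder 0
119358 ÷ 2 = 59679 remainder 0
59679 ÷ 2 = 29839 remainder 1
29839 ÷ 2 = 14919 remainder 1
14919 ÷ 2 = 7459 remainder 1
7459 ÷ 2 = 3729 remainder 1
3729 ÷ 2 = 1864 remainder 1
1864 ÷ 2 = 932 remainder 0
932 ÷ 2 = 466 remainder 0
466 ÷ 2 = 233 remainder 0
233 ÷ 2 = 116 remainder 1
116 ÷ 2 = 58 remainder 0
58 ÷ 2 = 29 remainder 0
29 ÷ 2 = 14 remainder 1
14 ÷ 2 = 7 remainder 0
7 ÷ 2 = 3 remainder 1
3 ÷ 2 = 1 remainder 1
1 ÷ 2 = 0 remainder 1
Reading remainders bottom to top: 1110100100011111000



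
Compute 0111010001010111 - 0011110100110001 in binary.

Method 1 - Direct subtraction (column by column from the right: bit − bit − borrow-in; if negative, add 2 and borrow 1 from the next column):
borrow: 0111111001000000
        0111010001010111
-       0011110100110001
------------------------
        0011011100100110

Method 2 - Add two's complement:
Two's complement of 0011110100110001: invert → 1100001011001110, add 1 → 1100001011001111
  0111010001010111
+ 1100001011001111
------------------
 10011011100100110  (end carry out of the top bit = 1)
Discarding the end carry: 0011011100100110
Decimal check:
  0111010001010111 = 16384 + 8192 + 4096 + 1024 + 64 + 16 + 4 + 2 + 1 = 29783
  0011110100110001 = 8192 + 4096 + 2048 + 1024 + 256 + 32 + 16 + 1 = 15665
  29783 - 15665 = 14118, and 0011011100100110 = 8192 + 4096 + 1024 + 512 + 256 + 32 + 4 + 2 = 14118 ✓



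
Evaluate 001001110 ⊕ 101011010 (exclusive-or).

XOR: 1 when bits differ
  001001110
^ 101011010
-----------
  100010100
Decimal: 78 ^ 346 = 276



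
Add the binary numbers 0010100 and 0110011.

Add column by column from the right: bit + bit + carry-in; write the sum mod 2, carry 1 when the sum is 2 or 3.
carry:  1100000
        0010100
+       0110011
---------------
       01000111
(the carry out of the leftmost column, 0, becomes the leading bit)
Decimal check:
  0010100 = 16 + 4 = 20
  0110011 = 32 + 16 + 2 + 1 = 51
  20 + 51 = 71, and 01000111 = 64 + 4 + 2 + 1 = 71 ✓



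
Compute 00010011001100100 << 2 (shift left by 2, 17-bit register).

Original: 00010011001100100 (decimal 9828)
Shift left by 2 positions
Append 2 zeros on the right
Result: 01001100110010000 (decimal 39312)
Equivalent: 9828 << 2 = 9828 × 2^2 = 39312



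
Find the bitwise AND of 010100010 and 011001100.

AND: 1 only when both bits are 1
  010100010
& 011001100
-----------
  010000000
Decimal: 162 & 204 = 128



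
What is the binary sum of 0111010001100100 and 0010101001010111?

Add column by column from the right: bit + bit + carry-in; write the sum mod 2, carry 1 when the sum is 2 or 3.
carry:  1100000010001000
        0111010001100100
+       0010101001010111
------------------------
       01001111010111011
(the carry out of the leftmost column, 0, becomes the leading bit)
Decimal check:
  0111010001100100 = 16384 + 8192 + 4096 + 1024 + 64 + 32 + 4 = 29796
  0010101001010111 = 8192 + 2048 + 512 + 64 + 16 + 4 + 2 + 1 = 10839
  29796 + 10839 = 40635, and 01001111010111011 = 32768 + 4096 + 2048 + 1024 + 512 + 128 + 32 + 16 + 8 + 2 + 1 = 40635 ✓



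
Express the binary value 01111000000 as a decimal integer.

Sum of powers of 2 for each 1-bit:
2^6 + 2^7 + 2^8 + 2^9
= 64 + 128 + 256 + 512
= 960



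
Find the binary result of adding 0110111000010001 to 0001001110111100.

Add column by column from the right: bit + bit + carry-in; write the sum mod 2, carry 1 when the sum is 2 or 3.
carry:  1111110001100000
        0110111000010001
+       0001001110111100
------------------------
       01000000111001101
(the carry out of the leftmost column, 0, becomes the leading bit)
Decimal check:
  0110111000010001 = 16384 + 8192 + 2048 + 1024 + 512 + 16 + 1 = 28177
  0001001110111100 = 4096 + 512 + 256 + 128 + 32 + 16 + 8 + 4 = 5052
  28177 + 5052 = 33229, and 01000000111001101 = 32768 + 256 + 128 + 64 + 8 + 4 + 1 = 33229 ✓



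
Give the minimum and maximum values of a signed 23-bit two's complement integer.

For 23-bit two's complement:
Minimum: -2^22 = -4194304
Maximum: 2^22 - 1 = 4194303



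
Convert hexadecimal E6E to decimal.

Expand by place value (powers of 16):
Digit values: E = 14
E6E = 14 × 16^2 + 6 × 16^1 + 14 × 16^0
= 14 × 256 + 6 × 16 + 14 × 1
= 3584 + 96 + 14
= 3694



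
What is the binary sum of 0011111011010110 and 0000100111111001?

Add column by column from the right: bit + bit + carry-in; write the sum mod 2, carry 1 when the sum is 2 or 3.
carry:  0111111111100000
        0011111011010110
+       0000100111111001
------------------------
       00100100011001111
(the carry out of the leftmost column, 0, becomes the leading bit)
Decimal check:
  0011111011010110 = 8192 + 4096 + 2048 + 1024 + 512 + 128 + 64 + 16 + 4 + 2 = 16086
  0000100111111001 = 2048 + 256 + 128 + 64 + 32 + 16 + 8 + 1 = 2553
  16086 + 2553 = 18639, and 00100100011001111 = 16384 + 2048 + 128 + 64 + 8 + 4 + 2 + 1 = 18639 ✓



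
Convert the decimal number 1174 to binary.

Using repeated division by 2:
1174 ÷ 2 = 587 remainder 0
587 ÷ 2 = 293 remainder 1
293 ÷ 2 = 146 remainder 1
146 ÷ 2 = 73 remainder 0
73 ÷ 2 = 36 remainder 1
36 ÷ 2 = 18 remainder 0
18 ÷ 2 = 9 remainder 0
9 ÷ 2 = 4 remainder 1
4 ÷ 2 = 2 remainder 0
2 ÷ 2 = 1 remainder 0
1 ÷ 2 = 0 remainder 1
Reading remainders bottom to top: 10010010110



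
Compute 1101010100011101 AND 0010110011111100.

AND: 1 only when both bits are 1
  1101010100011101
& 0010110011111100
------------------
  0000010000011100
Decimal: 54557 & 11516 = 1052



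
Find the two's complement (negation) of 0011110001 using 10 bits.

Original: 0011110001
Step 1 - Invert all bits: 1100001110
Step 2 - Add 1: 1100001111
Verification: 0011110001 + 1100001111 = 10000000000; discarding the end carry (carry out of the top bit) leaves the 10-bit value 0000000000, as required for x + (-x)



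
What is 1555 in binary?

Using repeated division by 2:
1555 ÷ 2 = 777 remainder 1
777 ÷ 2 = 388 remainder 1
388 ÷ 2 = 194 remainder 0
194 ÷ 2 = 97 remainder 0
97 ÷ 2 = 48 remainder 1
48 ÷ 2 = 24 remainder 0
24 ÷ 2 = 12 remainder 0
12 ÷ 2 = 6 remainder 0
6 ÷ 2 = 3 remainder 0
3 ÷ 2 = 1 remainder 1
1 ÷ 2 = 0 remainder 1
Reading remainders bottom to top: 11000010011



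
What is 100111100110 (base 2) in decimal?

Sum of powers of 2 for each 1-bit:
2^1 + 2^2 + 2^5 + 2^6 + 2^7 + 2^8 + 2^11
= 2 + 4 + 32 + 64 + 128 + 256 + 2048
= 2534



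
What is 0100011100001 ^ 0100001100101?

XOR: 1 when bits differ
  0100011100001
^ 0100001100101
---------------
  0000010000100
Decimal: 2273 ^ 2149 = 132



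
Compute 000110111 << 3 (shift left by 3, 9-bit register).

Original: 000110111 (decimal 55)
Shift left by 3 positions
Append 3 zeros on the right
Result: 110111000 (decimal 440)
Equivalent: 55 << 3 = 55 × 2^3 = 440



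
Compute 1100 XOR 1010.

XOR: 1 when bits differ
  1100
^ 1010
------
  0110
Decimal: 12 ^ 10 = 6



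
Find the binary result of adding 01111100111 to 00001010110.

Add column by column from the right: bit + bit + carry-in; write the sum mod 2, carry 1 when the sum is 2 or 3.
carry:  11110001100
        01111100111
+       00001010110
-------------------
       010000111101
(the carry out of the leftmost column, 0, becomes the leading bit)
Decimal check:
  01111100111 = 512 + 256 + 128 + 64 + 32 + 4 + 2 + 1 = 999
  00001010110 = 64 + 16 + 4 + 2 = 86
  999 + 86 = 1085, and 010000111101 = 1024 + 32 + 16 + 8 + 4 + 1 = 1085 ✓



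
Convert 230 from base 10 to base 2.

Using repeated division by 2:
230 ÷ 2 = 115 remainder 0
115 ÷ 2 = 57 remainder 1
57 ÷ 2 = 28 remainder 1
28 ÷ 2 = 14 remainder 0
14 ÷ 2 = 7 remainder 0
7 ÷ 2 = 3 remainder 1
3 ÷ 2 = 1 remainder 1
1 ÷ 2 = 0 remainder 1
Reading remainders bottom to top: 11100110



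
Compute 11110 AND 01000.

AND: 1 only when both bits are 1
  11110
& 01000
-------
  01000
Decimal: 30 & 8 = 8



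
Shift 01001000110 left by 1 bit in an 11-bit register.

Original: 01001000110 (decimal 582)
Shift left by 1 position
Append 1 zero on the right
Result: 10010001100 (decimal 1164)
Equivalent: 582 << 1 = 582 × 2^1 = 1164



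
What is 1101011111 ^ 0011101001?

XOR: 1 when bits differ
  1101011111
^ 0011101001
------------
  1110110110
Decimal: 863 ^ 233 = 950



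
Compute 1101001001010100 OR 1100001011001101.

OR: 1 when either bit is 1
  1101001001010100
| 1100001011001101
------------------
  1101001011011101
Decimal: 53844 | 49869 = 53981



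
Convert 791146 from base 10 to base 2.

Using repeated division by 2:
791146 ÷ 2 = 395573 remainder 0
395573 ÷ 2 = 197786 remainder 1
197786 ÷ 2 = 98893 remainder 0
98893 ÷ 2 = 49446 remainder 1
49446 ÷ 2 = 24723 remainder 0
24723 ÷ 2 = 12361 remainder 1
12361 ÷ 2 = 6180 remainder 1
6180 ÷ 2 = 3090 remainder 0
3090 ÷ 2 = 1545 remainder 0
1545 ÷ 2 = 772 remainder 1
772 ÷ 2 = 386 remainder 0
386 ÷ 2 = 193 remainder 0
193 ÷ 2 = 96 remainder 1
96 ÷ 2 = 48 remainder 0
48 ÷ 2 = 24 remainder 0
24 ÷ 2 = 12 remainder 0
12 ÷ 2 = 6 remainder 0
6 ÷ 2 = 3 remainder 0
3 ÷ 2 = 1 remainder 1
1 ÷ 2 = 0 remainder 1
Reading remainders bottom to top: 11000001001001101010



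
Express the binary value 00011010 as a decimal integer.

Sum of powers of 2 for each 1-bit:
2^1 + 2^3 + 2^4
= 2 + 8 + 16
= 26



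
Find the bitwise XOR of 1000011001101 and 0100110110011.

XOR: 1 when bits differ
  1000011001101
^ 0100110110011
---------------
  1100101111110
Decimal: 4301 ^ 2483 = 6526



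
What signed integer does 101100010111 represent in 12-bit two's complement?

Binary: 101100010111
Sign bit: 1 (negative)
Invert: 010011101000
Add 1:  010011101001
Magnitude: 010011101001 = 1024 + 128 + 64 + 32 + 8 + 1 = 1257
Value: -1257



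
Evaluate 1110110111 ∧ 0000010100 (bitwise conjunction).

AND: 1 only when both bits are 1
  1110110111
& 0000010100
------------
  0000010100
Decimal: 951 & 20 = 20



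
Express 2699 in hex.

Using repeated division by 16 (digits 10–15 are A–F):
2699 ÷ 16 = 168 remainder 11 (B)
168 ÷ 16 = 10 remainder 8
10 ÷ 16 = 0 remainder 10 (A)
Reading remainders bottom to top: A8B



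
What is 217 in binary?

Using repeated division by 2:
217 ÷ 2 = 108 remainder 1
108 ÷ 2 = 54 remainder 0
54 ÷ 2 = 27 remainder 0
27 ÷ 2 = 13 remainder 1
13 ÷ 2 = 6 remainder 1
6 ÷ 2 = 3 remainder 0
3 ÷ 2 = 1 remainder 1
1 ÷ 2 = 0 remainder 1
Reading remainders bottom to top: 11011001



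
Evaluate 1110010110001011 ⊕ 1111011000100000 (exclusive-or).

XOR: 1 when bits differ
  1110010110001011
^ 1111011000100000
------------------
  0001001110101011
Decimal: 58763 ^ 63008 = 5035



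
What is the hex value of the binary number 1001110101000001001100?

Group into 4-bit nibbles from right:
  0010 = 2
  0111 = 7
  0101 = 5
  0000 = 0
  0100 = 4
  1100 = C
Result: 27504C



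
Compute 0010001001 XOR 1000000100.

XOR: 1 when bits differ
  0010001001
^ 1000000100
------------
  1010001101
Decimal: 137 ^ 516 = 653



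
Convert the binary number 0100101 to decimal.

Sum of powers of 2 for each 1-bit:
2^0 + 2^2 + 2^5
= 1 + 4 + 32
= 37



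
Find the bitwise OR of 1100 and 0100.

OR: 1 when either bit is 1
  1100
| 0100
------
  1100
Decimal: 12 | 4 = 12



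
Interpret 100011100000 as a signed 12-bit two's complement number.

Binary: 100011100000
Sign bit: 1 (negative)
Invert: 011100011111
Add 1:  011100100000
Magnitude: 011100100000 = 1024 + 512 + 256 + 32 = 1824
Value: -1824



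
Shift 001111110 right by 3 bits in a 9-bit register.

Original: 001111110 (decimal 126)
Shift right by 3 positions
Drop the 3 low bits; fill with zeros on the left
Result: 000001111 (decimal 15)
Equivalent: 126 >> 3 = 126 ÷ 2^3 = 15



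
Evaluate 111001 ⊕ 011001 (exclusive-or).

XOR: 1 when bits differ
  111001
^ 011001
--------
  100000
Decimal: 57 ^ 25 = 32



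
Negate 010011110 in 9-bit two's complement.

Original: 010011110
Step 1 - Invert all bits: 101100001
Step 2 - Add 1: 101100010
Verification: 010011110 + 101100010 = 1000000000; discarding the end carry (carry out of the top bit) leaves the 9-bit value 000000000, as required for x + (-x)



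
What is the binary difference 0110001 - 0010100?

Method 1 - Direct subtraction (column by column from the right: bit − bit − borrow-in; if negative, add 2 and borrow 1 from the next column):
borrow: 0111000
        0110001
-       0010100
---------------
        0011101

Method 2 - Add two's complement:
Two's complement of 0010100: invert → 1101011, add 1 → 1101100
  0110001
+ 1101100
---------
 10011101  (end carry out of the top bit = 1)
Discarding the end carry: 0011101
Decimal check:
  0110001 = 32 + 16 + 1 = 49
  0010100 = 16 + 4 = 20
  49 - 20 = 29, and 0011101 = 16 + 8 + 4 + 1 = 29 ✓



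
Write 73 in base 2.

Using repeated division by 2:
73 ÷ 2 = 36 remainder 1
36 ÷ 2 = 18 remainder 0
18 ÷ 2 = 9 remainder 0
9 ÷ 2 = 4 remainder 1
4 ÷ 2 = 2 remainder 0
2 ÷ 2 = 1 remainder 0
1 ÷ 2 = 0 remainder 1
Reading remainders bottom to top: 1001001



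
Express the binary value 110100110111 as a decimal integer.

Sum of powers of 2 for each 1-bit:
2^0 + 2^1 + 2^2 + 2^4 + 2^5 + 2^8 + 2^10 + 2^11
= 1 + 2 + 4 + 16 + 32 + 256 + 1024 + 2048
= 3383

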